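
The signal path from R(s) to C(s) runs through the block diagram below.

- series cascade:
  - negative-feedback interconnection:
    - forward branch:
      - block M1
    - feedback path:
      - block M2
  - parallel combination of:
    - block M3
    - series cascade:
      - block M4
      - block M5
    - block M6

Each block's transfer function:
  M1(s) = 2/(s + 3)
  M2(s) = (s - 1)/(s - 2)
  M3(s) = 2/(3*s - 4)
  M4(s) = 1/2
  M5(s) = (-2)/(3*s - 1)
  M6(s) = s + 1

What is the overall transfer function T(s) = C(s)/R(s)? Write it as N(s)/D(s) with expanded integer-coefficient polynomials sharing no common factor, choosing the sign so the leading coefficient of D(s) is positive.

[1] feedback reduction of M1, M2 = (2*s - 4)/(s^2 + 3*s - 8)
[2] combine M4, M5 in series = (-1)/(3*s - 1)
[3] parallel reduction of M3, (M4*M5), M6 = (9*s^3 - 6*s^2 - 8*s + 6)/(9*s^2 - 15*s + 4)
[4] series reduction of [M1/(1+M1*M2)], (M3+(M4*M5)+M6), which is the overall transfer function T(s) = C(s)/R(s) in lowest terms

Therefore the answer is (18*s^4 - 48*s^3 + 8*s^2 + 44*s - 24)/(9*s^4 + 12*s^3 - 113*s^2 + 132*s - 32).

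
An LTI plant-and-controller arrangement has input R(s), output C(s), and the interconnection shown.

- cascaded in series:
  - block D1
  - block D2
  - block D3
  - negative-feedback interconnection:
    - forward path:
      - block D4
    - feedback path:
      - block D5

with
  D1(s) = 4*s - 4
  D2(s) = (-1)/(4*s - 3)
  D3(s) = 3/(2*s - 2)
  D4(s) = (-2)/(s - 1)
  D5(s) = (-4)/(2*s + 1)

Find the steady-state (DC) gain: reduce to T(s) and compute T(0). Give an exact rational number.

[1] collapse the loop (D4 forward, D5 return): (-4*s - 2)/(2*s^2 - s + 7)
[2] series reduction of D1, D2, D3, [D4/(1+D4*D5)]: (24*s + 12)/(8*s^3 - 10*s^2 + 31*s - 21)
The step-2 result is T(s). Setting s = 0: T(0) = 12/(-21) = -4/7.

Answer: -4/7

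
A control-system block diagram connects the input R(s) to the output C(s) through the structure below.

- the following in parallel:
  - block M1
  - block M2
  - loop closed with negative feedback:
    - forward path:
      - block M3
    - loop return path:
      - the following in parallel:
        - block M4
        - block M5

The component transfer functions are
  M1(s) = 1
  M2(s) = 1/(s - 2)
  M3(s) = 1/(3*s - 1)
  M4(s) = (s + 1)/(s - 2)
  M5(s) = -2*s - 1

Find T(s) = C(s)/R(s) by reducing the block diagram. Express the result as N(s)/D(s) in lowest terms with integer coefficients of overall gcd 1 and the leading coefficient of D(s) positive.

First reduce the diagram to T(s).

Step 1. sum the parallel branches M4, M5 gives (-2*s^2 + 4*s + 3)/(s - 2)
Step 2. collapse the loop (M3 forward, (M4+M5) return) gives (s - 2)/(s^2 - 3*s + 5)
Step 3. add M1, M2, [M3/(1+M3*(M4+M5))] (parallel), which is the overall transfer function T(s) = C(s)/R(s) in lowest terms

Answer: (s^3 - 3*s^2 + 4*s - 1)/(s^3 - 5*s^2 + 11*s - 10)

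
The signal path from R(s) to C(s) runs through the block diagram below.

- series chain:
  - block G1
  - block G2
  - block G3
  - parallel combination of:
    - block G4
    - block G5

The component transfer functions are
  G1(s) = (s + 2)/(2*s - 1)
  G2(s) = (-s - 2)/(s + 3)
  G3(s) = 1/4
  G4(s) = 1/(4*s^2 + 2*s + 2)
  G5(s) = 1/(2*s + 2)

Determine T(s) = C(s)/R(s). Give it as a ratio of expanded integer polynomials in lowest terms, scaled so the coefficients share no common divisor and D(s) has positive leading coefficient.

Answer: (-s^4 - 5*s^3 - 9*s^2 - 8*s - 4)/(16*s^5 + 64*s^4 + 52*s^3 + 12*s^2 - 4*s - 12)

Working:
(1) parallel reduction of G4, G5 gives (s^2 + s + 1)/(2*s^3 + 3*s^2 + 2*s + 1)
(2) cascade G1, G2, G3, (G4+G5) - this is the overall T(s), already in the required normalized form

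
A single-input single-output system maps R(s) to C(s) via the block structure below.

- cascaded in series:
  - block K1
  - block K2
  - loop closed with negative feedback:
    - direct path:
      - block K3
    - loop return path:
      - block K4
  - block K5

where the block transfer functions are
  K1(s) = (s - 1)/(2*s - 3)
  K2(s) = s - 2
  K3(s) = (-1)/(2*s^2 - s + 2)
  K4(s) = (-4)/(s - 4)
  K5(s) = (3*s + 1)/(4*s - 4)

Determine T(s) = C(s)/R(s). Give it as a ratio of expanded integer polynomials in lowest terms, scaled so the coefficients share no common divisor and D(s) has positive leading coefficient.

Reducing step by step:

Step 1 - reduce the feedback loop with forward K3 and return K4: (4 - s)/(2*s^3 - 9*s^2 + 6*s - 4)
Step 2 - combine K1, K2, [K3/(1+K3*K4)], K5 in series, which is the overall transfer function T(s) = C(s)/R(s) in lowest terms

Answer: (-3*s^3 + 17*s^2 - 18*s - 8)/(16*s^4 - 96*s^3 + 156*s^2 - 104*s + 48)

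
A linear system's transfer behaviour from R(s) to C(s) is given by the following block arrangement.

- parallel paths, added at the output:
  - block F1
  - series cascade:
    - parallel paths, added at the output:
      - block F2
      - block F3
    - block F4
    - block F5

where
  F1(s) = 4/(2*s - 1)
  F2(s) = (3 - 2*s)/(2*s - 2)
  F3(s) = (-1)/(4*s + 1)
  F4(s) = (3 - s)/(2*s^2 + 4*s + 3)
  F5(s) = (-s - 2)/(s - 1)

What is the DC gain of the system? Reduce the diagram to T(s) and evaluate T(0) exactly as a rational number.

Reducing step by step:

[1] parallel reduction of F2, F3: (-8*s^2 + 8*s + 5)/(8*s^2 - 6*s - 2)
[2] reduce the series chain (F2+F3), F4, F5: (-8*s^4 + 16*s^3 + 45*s^2 - 53*s - 30)/(16*s^5 + 4*s^4 - 24*s^3 - 22*s^2 + 20*s + 6)
[3] combine F1, ((F2+F3)*F4*F5) in parallel: (48*s^5 + 56*s^4 - 22*s^3 - 239*s^2 + 73*s + 54)/(32*s^6 - 8*s^5 - 52*s^4 - 20*s^3 + 62*s^2 - 8*s - 6)
DC gain: substitute s = 0 into T(s) from step 3: T(0) = 54/(-6) = -9.

Answer: -9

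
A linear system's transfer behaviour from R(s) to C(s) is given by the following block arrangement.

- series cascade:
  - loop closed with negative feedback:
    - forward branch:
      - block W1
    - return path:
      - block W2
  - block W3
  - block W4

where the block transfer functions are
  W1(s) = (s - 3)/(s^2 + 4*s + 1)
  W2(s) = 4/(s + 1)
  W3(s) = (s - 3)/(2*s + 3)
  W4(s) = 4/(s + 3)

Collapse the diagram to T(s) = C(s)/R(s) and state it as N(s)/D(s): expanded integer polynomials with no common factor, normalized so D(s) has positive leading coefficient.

First reduce the diagram to T(s).

[1] reduce the feedback loop with forward W1 and return W2; result (s^2 - 2*s - 3)/(s^3 + 5*s^2 + 9*s - 11)
[2] multiply [W1/(1+W1*W2)], W3, W4 (series), which is the overall transfer function T(s) = C(s)/R(s) in lowest terms

Answer: (4*s^3 - 20*s^2 + 12*s + 36)/(2*s^5 + 19*s^4 + 72*s^3 + 104*s^2 - 18*s - 99)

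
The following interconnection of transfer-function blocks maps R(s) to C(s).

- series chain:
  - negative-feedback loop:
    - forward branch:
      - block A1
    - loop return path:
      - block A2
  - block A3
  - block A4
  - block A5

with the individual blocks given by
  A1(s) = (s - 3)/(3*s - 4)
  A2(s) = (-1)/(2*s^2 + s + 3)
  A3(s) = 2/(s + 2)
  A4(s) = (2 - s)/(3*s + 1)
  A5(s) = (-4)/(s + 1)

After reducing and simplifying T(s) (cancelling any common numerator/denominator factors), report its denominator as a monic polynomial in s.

Answer: s^6 + 5*s^5/2 + 8*s^4/9 - 10*s^3/9 - 32*s^2/9 - 73*s/18 - 1

Working:
[1] reduce the feedback loop with forward A1 and return A2 gives (2*s^3 - 5*s^2 - 9)/(6*s^3 - 5*s^2 + 4*s - 9)
[2] reduce the series chain [A1/(1+A1*A2)], A3, A4, A5 gives (16*s^4 - 72*s^3 + 80*s^2 - 72*s + 144)/(18*s^6 + 45*s^5 + 16*s^4 - 20*s^3 - 64*s^2 - 73*s - 18)
The result of step 2 is T(s) in lowest terms. Its denominator has leading coefficient 18; dividing the denominator through by 18 makes it monic.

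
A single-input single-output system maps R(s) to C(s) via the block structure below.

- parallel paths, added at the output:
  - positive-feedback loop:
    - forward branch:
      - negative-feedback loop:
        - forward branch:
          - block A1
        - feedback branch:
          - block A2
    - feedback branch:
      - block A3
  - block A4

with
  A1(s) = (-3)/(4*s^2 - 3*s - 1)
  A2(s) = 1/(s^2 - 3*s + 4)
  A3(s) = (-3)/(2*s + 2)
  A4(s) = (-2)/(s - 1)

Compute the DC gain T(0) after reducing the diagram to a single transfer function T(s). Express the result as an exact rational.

1. apply the feedback formula to A1, A2 = (-3*s^2 + 9*s - 12)/(4*s^4 - 15*s^3 + 24*s^2 - 9*s - 7)
2. apply the feedback formula to [A1/(1+A1*A2)], A3 = (-6*s^3 + 12*s^2 - 6*s - 24)/(8*s^5 - 22*s^4 + 18*s^3 + 21*s^2 - 5*s - 50)
3. add [[A1/(1+A1*A2)]/(1-[A1/(1+A1*A2)]*A3)], A4 (parallel) = (-16*s^5 + 38*s^4 - 18*s^3 - 60*s^2 - 8*s + 124)/(8*s^6 - 30*s^5 + 40*s^4 + 3*s^3 - 26*s^2 - 45*s + 50)
DC gain: substitute s = 0 into T(s) from step 3: T(0) = 124/50 = 62/25.

Hence the answer: 62/25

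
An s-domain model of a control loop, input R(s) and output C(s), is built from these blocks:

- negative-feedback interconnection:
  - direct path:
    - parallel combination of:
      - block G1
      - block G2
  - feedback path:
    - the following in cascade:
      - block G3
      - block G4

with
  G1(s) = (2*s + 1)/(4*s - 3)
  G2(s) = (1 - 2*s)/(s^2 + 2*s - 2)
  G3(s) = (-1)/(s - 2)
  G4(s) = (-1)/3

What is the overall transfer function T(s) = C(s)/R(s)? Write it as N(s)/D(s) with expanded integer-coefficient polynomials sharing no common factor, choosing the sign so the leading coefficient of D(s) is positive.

(1) parallel reduction of G1, G2 = (2*s^3 - 3*s^2 + 8*s - 5)/(4*s^3 + 5*s^2 - 14*s + 6)
(2) combine G3, G4 in series = 1/(3*s - 6)
(3) reduce the feedback loop with forward (G1+G2) and return (G3*G4), giving the overall T(s)

Hence the answer: (6*s^4 - 21*s^3 + 42*s^2 - 63*s + 30)/(12*s^4 - 7*s^3 - 75*s^2 + 110*s - 41)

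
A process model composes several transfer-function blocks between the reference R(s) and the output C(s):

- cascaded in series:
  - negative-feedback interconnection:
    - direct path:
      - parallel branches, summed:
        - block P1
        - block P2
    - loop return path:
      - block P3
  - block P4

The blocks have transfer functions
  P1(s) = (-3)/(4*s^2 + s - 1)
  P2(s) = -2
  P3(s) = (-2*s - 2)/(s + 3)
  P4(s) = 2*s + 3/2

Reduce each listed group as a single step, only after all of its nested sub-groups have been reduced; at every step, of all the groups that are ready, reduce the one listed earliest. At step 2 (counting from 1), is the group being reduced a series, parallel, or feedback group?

The answer is feedback.

Reasoning:
(1) combine P1, P2 in parallel
(2) reduce the feedback loop with forward (P1+P2) and return P3
(3) series reduction of [(P1+P2)/(1+(P1+P2)*P3)], P4
At step 2 the group reduced is feedback.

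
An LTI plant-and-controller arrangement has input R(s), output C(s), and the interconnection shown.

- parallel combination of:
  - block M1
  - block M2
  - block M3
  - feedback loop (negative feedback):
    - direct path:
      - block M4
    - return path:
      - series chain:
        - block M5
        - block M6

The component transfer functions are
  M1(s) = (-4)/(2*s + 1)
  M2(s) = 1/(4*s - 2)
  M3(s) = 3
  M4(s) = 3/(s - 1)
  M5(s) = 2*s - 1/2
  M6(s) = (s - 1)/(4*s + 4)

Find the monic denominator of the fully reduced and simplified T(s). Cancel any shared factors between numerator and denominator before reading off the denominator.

Reducing step by step:

[1] cascade M5, M6, giving (4*s^2 - 5*s + 1)/(8*s + 8)
[2] reduce the feedback loop with forward M4 and return (M5*M6), giving (24*s + 24)/(20*s^2 - 15*s - 5)
[3] sum the parallel branches M1, M2, M3, [M4/(1+M4*(M5*M6))], giving (480*s^4 - 448*s^3 + 342*s^2 - 23*s - 63)/(160*s^4 - 120*s^3 - 80*s^2 + 30*s + 10)
T(s) is the step-3 result (common factors already cancelled). Leading coefficient of the denominator: 160. Divide through by 160 for the monic polynomial.

Answer: s^4 - 3*s^3/4 - s^2/2 + 3*s/16 + 1/16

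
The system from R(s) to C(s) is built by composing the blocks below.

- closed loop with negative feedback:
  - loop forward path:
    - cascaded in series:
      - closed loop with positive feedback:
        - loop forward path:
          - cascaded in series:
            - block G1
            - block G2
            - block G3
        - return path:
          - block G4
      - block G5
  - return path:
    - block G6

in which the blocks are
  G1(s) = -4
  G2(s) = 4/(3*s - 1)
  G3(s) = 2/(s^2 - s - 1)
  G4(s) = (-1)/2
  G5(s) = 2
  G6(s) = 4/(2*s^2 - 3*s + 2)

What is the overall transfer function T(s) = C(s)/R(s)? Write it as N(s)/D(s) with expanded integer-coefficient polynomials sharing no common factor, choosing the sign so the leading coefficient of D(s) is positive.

The answer is (-128*s^2 + 192*s - 128)/(6*s^5 - 17*s^4 + 14*s^3 - 32*s^2 + 41*s - 286).

Reasoning:
[1] cascade G1, G2, G3: (-32)/(3*s^3 - 4*s^2 - 2*s + 1)
[2] feedback reduction of (G1*G2*G3), G4: (-32)/(3*s^3 - 4*s^2 - 2*s - 15)
[3] series reduction of [(G1*G2*G3)/(1-(G1*G2*G3)*G4)], G5: (-64)/(3*s^3 - 4*s^2 - 2*s - 15)
[4] feedback reduction of ([(G1*G2*G3)/(1-(G1*G2*G3)*G4)]*G5), G6 - this is the overall T(s), already in the required normalized form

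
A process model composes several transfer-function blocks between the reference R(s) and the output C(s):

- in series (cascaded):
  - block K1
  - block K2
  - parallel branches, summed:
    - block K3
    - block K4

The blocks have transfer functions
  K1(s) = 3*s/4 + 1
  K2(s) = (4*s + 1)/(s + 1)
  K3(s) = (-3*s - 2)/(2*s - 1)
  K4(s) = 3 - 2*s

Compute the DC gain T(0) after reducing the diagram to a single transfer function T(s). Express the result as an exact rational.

Reducing step by step:

Step 1. sum the parallel branches K3, K4, giving (-4*s^2 + 5*s - 5)/(2*s - 1)
Step 2. series reduction of K1, K2, (K3+K4), giving (-48*s^4 - 16*s^3 + 19*s^2 - 75*s - 20)/(8*s^2 + 4*s - 4)
The step-2 result is T(s). Setting s = 0: T(0) = -20/(-4) = 5.

Answer: 5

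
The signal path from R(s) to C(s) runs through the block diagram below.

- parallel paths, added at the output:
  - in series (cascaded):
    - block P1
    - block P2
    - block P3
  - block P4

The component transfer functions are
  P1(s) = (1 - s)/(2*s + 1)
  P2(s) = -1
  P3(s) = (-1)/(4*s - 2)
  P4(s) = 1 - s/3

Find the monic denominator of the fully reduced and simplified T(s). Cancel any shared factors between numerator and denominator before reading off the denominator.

[1] cascade P1, P2, P3 gives (1 - s)/(8*s^2 - 2)
[2] reduce the parallel group (P1*P2*P3), P4 gives (-8*s^3 + 24*s^2 - s - 3)/(24*s^2 - 6)
The result of step 2 is T(s) in lowest terms. Its denominator has leading coefficient 24; dividing the denominator through by 24 makes it monic.

Final answer: s^2 - 1/4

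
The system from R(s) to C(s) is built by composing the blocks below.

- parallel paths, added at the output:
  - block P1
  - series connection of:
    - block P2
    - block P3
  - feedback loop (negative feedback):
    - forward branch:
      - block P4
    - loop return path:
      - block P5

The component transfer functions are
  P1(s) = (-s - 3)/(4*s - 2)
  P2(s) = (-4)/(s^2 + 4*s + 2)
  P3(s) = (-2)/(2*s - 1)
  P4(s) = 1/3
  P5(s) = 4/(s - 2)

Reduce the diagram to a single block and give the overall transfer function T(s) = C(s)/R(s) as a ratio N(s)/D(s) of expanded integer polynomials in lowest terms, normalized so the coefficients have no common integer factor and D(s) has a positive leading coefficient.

(1) multiply P2, P3 (series): 8/(2*s^3 + 7*s^2 - 2)
(2) close the feedback loop around P4, P5: (s - 2)/(3*s - 2)
(3) combine P1, (P2*P3), [P4/(1+P4*P5)] in parallel - this is the overall T(s), already in the required normalized form

Final answer: (s^4 - 13*s^3 - 56*s^2 + 54*s - 12)/(12*s^4 + 34*s^3 - 28*s^2 - 12*s + 8)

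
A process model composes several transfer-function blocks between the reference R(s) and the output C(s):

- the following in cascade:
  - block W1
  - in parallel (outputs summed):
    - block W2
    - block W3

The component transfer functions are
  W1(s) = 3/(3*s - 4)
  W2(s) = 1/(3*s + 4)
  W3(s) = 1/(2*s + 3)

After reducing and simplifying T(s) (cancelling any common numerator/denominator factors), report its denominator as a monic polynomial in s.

Answer: s^3 + 3*s^2/2 - 16*s/9 - 8/3

Working:
[1] add W2, W3 (parallel) = (5*s + 7)/(6*s^2 + 17*s + 12)
[2] reduce the series chain W1, (W2+W3) = (15*s + 21)/(18*s^3 + 27*s^2 - 32*s - 48)
That last expression is T(s), already simplified. Scaling its denominator by 1/18 (the reciprocal of the leading coefficient) yields the monic denominator.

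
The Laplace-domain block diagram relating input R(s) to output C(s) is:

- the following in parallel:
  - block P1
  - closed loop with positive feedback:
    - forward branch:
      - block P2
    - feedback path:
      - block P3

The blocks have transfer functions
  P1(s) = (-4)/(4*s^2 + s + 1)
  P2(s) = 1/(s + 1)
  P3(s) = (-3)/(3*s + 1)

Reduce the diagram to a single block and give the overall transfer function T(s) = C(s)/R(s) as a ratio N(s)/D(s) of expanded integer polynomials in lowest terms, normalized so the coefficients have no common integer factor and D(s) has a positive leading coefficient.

Step 1 - apply the feedback formula to P2, P3 -> (3*s + 1)/(3*s^2 + 4*s + 4)
Step 2 - add P1, [P2/(1-P2*P3)] (parallel); the result is T(s) itself (integer coefficients, no common factor, positive leading denominator coefficient)

Hence the answer: (12*s^3 - 5*s^2 - 12*s - 15)/(12*s^4 + 19*s^3 + 23*s^2 + 8*s + 4)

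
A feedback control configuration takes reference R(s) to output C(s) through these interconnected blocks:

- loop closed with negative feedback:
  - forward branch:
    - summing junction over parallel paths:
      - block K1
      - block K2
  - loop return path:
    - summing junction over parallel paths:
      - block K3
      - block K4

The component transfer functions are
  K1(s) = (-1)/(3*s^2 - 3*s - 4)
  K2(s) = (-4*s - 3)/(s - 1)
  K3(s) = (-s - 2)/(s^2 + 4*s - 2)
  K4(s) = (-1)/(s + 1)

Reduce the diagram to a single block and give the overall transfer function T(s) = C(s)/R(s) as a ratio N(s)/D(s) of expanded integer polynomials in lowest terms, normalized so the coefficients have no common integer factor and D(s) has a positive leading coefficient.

Answer: (-12*s^6 - 57*s^5 + 15*s^4 + 163*s^3 + 107*s^2 - 22*s - 26)/(3*s^6 + 33*s^5 + 53*s^4 - 88*s^3 - 164*s^2 - 81*s - 8)

Working:
Step 1: sum the parallel branches K1, K2 -> (-12*s^3 + 3*s^2 + 24*s + 13)/(3*s^3 - 6*s^2 - s + 4)
Step 2: add K3, K4 (parallel) -> (-2*s^2 - 7*s)/(s^3 + 5*s^2 + 2*s - 2)
Step 3: close the feedback loop around (K1+K2), (K3+K4); the result is T(s) itself (integer coefficients, no common factor, positive leading denominator coefficient)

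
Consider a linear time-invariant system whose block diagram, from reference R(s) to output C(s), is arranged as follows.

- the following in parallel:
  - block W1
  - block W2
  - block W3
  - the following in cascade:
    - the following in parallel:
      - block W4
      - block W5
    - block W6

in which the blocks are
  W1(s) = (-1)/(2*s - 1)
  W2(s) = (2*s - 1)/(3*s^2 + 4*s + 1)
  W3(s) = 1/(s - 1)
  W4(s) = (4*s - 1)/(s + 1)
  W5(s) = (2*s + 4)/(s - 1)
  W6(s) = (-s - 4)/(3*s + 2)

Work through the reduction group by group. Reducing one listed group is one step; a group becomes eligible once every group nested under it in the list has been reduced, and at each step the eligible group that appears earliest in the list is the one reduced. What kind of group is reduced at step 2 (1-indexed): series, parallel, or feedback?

Reducing step by step:

1. combine W4, W5 in parallel
2. multiply (W4+W5), W6 (series)
3. sum the parallel branches W1, W2, W3, ((W4+W5)*W6)
So the answer for step 2 is series.

Answer: series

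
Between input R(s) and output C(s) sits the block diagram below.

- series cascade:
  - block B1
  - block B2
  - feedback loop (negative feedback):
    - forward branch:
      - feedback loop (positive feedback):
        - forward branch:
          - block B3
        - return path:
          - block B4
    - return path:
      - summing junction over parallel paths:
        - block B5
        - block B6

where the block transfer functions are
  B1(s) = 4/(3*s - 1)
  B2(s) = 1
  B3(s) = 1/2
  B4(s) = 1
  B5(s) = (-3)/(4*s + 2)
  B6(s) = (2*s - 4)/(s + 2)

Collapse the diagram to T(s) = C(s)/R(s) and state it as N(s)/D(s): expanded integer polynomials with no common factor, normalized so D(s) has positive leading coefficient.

(1) close the feedback loop around B3, B4 = 1
(2) sum the parallel branches B5, B6 = (8*s^2 - 15*s - 14)/(4*s^2 + 10*s + 4)
(3) close the feedback loop around [B3/(1-B3*B4)], (B5+B6) = (4*s^2 + 10*s + 4)/(12*s^2 - 5*s - 10)
(4) multiply B1, B2, [[B3/(1-B3*B4)]/(1+[B3/(1-B3*B4)]*(B5+B6))] (series); the result is T(s) itself (integer coefficients, no common factor, positive leading denominator coefficient)

Hence the answer: (16*s^2 + 40*s + 16)/(36*s^3 - 27*s^2 - 25*s + 10)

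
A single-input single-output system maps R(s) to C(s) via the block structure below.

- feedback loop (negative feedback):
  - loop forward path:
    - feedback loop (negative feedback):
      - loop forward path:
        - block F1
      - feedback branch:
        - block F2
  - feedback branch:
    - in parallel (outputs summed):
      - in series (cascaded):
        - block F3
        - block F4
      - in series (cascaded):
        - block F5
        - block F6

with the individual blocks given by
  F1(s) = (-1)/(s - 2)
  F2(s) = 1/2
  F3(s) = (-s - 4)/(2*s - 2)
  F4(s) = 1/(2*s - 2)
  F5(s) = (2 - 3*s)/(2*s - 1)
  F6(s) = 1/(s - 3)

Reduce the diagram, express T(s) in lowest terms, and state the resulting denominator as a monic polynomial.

Answer: s^5 - 8*s^4 + 25*s^3 - 273*s^2/8 + 145*s/8 - 13/4

Working:
Step 1 - close the feedback loop around F1, F2; result (-2)/(2*s - 5)
Step 2 - cascade F3, F4; result (-s - 4)/(4*s^2 - 8*s + 4)
Step 3 - series reduction of F5, F6; result (2 - 3*s)/(2*s^2 - 7*s + 3)
Step 4 - reduce the parallel group (F3*F4), (F5*F6); result (-14*s^3 + 31*s^2 - 3*s - 4)/(8*s^4 - 44*s^3 + 76*s^2 - 52*s + 12)
Step 5 - close the feedback loop around [F1/(1+F1*F2)], ((F3*F4)+(F5*F6)); result (-8*s^4 + 44*s^3 - 76*s^2 + 52*s - 12)/(8*s^5 - 64*s^4 + 200*s^3 - 273*s^2 + 145*s - 26)
That last expression is T(s), already simplified. Scaling its denominator by 1/8 (the reciprocal of the leading coefficient) yields the monic denominator.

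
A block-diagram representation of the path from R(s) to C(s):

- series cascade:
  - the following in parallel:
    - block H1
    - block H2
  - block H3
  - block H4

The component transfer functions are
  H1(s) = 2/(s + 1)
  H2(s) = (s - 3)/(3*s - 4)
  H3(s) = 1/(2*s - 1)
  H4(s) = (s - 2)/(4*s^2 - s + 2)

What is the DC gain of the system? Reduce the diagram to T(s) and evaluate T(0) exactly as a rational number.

[1] combine H1, H2 in parallel gives (s^2 + 4*s - 11)/(3*s^2 - s - 4)
[2] reduce the series chain (H1+H2), H3, H4 gives (s^3 + 2*s^2 - 19*s + 22)/(24*s^5 - 26*s^4 - 11*s^3 + 13*s^2 - 18*s + 8)
Step 2 gives the overall T(s). Then T(0) = 22/8 = 11/4.

Hence the answer: 11/4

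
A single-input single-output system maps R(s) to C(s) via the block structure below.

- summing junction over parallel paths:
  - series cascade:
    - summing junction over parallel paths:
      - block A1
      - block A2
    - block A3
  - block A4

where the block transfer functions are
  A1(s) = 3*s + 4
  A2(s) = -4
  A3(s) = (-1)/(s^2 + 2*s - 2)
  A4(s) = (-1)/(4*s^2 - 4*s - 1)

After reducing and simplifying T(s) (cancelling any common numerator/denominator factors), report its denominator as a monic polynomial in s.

Reducing step by step:

[1] combine A1, A2 in parallel = 3*s
[2] reduce the series chain (A1+A2), A3 = (-3*s)/(s^2 + 2*s - 2)
[3] add ((A1+A2)*A3), A4 (parallel) = (-12*s^3 + 11*s^2 + s + 2)/(4*s^4 + 4*s^3 - 17*s^2 + 6*s + 2)
No further cancellation is possible in the step-3 result, so that is T(s). Its denominator becomes monic after dividing by the leading coefficient 4.

Answer: s^4 + s^3 - 17*s^2/4 + 3*s/2 + 1/2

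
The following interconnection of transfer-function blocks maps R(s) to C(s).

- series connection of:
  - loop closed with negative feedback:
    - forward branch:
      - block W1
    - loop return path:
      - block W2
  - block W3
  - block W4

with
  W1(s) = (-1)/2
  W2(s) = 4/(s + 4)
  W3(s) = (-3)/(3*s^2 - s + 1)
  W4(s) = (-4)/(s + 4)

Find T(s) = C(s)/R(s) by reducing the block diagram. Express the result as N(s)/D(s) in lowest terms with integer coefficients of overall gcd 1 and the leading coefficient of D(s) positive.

[1] collapse the loop (W1 forward, W2 return): (-s - 4)/(2*s + 4)
[2] cascade [W1/(1+W1*W2)], W3, W4, which is the overall transfer function T(s) = C(s)/R(s) in lowest terms

Hence the answer: (-6)/(3*s^3 + 5*s^2 - s + 2)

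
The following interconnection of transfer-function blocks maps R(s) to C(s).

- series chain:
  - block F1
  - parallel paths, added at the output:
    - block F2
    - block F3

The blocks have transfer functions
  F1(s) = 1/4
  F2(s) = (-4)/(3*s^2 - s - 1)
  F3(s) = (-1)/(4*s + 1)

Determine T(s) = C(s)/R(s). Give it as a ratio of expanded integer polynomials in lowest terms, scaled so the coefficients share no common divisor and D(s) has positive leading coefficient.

Step 1 - add F2, F3 (parallel) = (-3*s^2 - 15*s - 3)/(12*s^3 - s^2 - 5*s - 1)
Step 2 - reduce the series chain F1, (F2+F3), which is the overall transfer function T(s) = C(s)/R(s) in lowest terms

Hence the answer: (-3*s^2 - 15*s - 3)/(48*s^3 - 4*s^2 - 20*s - 4)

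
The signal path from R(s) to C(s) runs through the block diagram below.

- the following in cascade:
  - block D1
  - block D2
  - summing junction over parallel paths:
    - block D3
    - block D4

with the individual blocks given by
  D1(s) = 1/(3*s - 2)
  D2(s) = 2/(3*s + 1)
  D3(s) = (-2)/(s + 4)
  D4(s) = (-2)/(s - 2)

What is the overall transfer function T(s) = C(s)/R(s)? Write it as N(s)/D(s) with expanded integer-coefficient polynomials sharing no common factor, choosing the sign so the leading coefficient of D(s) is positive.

Step 1: sum the parallel branches D3, D4: (-4*s - 4)/(s^2 + 2*s - 8)
Step 2: series reduction of D1, D2, (D3+D4): this yields T(s), and no further normalization is needed

Answer: (-8*s - 8)/(9*s^4 + 15*s^3 - 80*s^2 + 20*s + 16)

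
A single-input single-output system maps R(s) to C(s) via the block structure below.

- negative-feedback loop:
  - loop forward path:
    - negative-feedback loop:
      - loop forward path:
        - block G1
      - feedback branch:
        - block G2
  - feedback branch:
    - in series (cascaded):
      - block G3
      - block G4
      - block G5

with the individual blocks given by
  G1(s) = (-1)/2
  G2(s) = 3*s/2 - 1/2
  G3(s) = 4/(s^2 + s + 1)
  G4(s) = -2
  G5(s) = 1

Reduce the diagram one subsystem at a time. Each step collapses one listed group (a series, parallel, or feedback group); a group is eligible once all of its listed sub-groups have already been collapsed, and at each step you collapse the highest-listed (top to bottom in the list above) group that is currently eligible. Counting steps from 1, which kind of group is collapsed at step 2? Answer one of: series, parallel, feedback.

The answer is series.

Reasoning:
Step 1. feedback reduction of G1, G2
Step 2. series reduction of G3, G4, G5
Step 3. feedback reduction of [G1/(1+G1*G2)], (G3*G4*G5)
At step 2 the group reduced is series.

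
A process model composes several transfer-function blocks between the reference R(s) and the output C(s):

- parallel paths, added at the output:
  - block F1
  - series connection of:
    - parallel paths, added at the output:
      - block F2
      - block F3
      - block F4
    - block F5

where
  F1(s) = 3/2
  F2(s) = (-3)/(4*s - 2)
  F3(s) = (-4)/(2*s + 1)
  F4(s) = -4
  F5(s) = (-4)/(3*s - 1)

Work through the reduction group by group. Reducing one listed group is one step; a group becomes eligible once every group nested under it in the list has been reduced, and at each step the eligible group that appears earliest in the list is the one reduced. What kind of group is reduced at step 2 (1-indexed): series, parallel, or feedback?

Answer: series

Working:
Step 1: reduce the parallel group F2, F3, F4
Step 2: multiply (F2+F3+F4), F5 (series)
Step 3: sum the parallel branches F1, ((F2+F3+F4)*F5)
At step 2 the group reduced is series.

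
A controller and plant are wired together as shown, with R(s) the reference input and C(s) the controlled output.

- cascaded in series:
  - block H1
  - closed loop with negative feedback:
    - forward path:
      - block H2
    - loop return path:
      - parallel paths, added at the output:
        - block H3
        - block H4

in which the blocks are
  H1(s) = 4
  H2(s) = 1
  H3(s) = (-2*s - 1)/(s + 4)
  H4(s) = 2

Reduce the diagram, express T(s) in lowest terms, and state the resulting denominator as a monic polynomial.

Reducing step by step:

(1) add H3, H4 (parallel); result 7/(s + 4)
(2) close the feedback loop around H2, (H3+H4); result (s + 4)/(s + 11)
(3) cascade H1, [H2/(1+H2*(H3+H4))]; result (4*s + 16)/(s + 11)
T(s) is the step-3 result (common factors already cancelled). Leading coefficient of the denominator: 1, so no rescaling is needed.

Answer: s + 11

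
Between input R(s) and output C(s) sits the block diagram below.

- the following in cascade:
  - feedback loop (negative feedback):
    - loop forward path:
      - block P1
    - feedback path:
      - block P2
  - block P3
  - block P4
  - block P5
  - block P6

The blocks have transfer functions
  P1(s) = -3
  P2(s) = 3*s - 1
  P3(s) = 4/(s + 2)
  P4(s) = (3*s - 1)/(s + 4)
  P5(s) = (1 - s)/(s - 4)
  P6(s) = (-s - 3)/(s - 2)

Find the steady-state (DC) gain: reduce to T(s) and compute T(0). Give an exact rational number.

First reduce the diagram to T(s).

1. reduce the feedback loop with forward P1 and return P2 = 3/(9*s - 4)
2. cascade [P1/(1+P1*P2)], P3, P4, P5, P6 = (36*s^3 + 60*s^2 - 132*s + 36)/(9*s^5 - 4*s^4 - 180*s^3 + 80*s^2 + 576*s - 256)
That last expression is T(s); at s = 0 only the constant terms survive, so T(0) = 36/(-256) = -9/64.

Answer: -9/64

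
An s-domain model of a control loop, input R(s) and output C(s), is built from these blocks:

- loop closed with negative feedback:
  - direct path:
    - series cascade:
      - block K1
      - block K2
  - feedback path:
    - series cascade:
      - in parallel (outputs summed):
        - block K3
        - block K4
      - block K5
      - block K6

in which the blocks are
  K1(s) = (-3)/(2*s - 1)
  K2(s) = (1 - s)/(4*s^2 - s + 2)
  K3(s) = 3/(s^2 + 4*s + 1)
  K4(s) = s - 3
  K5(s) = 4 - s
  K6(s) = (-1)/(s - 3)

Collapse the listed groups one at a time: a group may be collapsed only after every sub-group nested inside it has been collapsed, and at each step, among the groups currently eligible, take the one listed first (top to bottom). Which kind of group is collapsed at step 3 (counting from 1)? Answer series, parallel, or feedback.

The answer is series.

Reasoning:
Step 1 - cascade K1, K2
Step 2 - reduce the parallel group K3, K4
Step 3 - combine (K3+K4), K5, K6 in series
Step 4 - reduce the feedback loop with forward (K1*K2) and return ((K3+K4)*K5*K6)
The group at step 3 is a series group.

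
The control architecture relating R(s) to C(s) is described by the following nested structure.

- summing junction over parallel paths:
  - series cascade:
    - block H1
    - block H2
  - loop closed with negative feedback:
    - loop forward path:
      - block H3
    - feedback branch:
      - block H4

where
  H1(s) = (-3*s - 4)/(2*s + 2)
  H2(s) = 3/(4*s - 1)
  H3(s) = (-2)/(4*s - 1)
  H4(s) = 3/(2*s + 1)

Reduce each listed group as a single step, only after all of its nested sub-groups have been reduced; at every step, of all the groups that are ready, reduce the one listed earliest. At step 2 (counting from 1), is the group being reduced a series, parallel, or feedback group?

Step 1. combine H1, H2 in series
Step 2. reduce the feedback loop with forward H3 and return H4
Step 3. combine (H1*H2), [H3/(1+H3*H4)] in parallel
Step 2: feedback.

Therefore the answer is feedback.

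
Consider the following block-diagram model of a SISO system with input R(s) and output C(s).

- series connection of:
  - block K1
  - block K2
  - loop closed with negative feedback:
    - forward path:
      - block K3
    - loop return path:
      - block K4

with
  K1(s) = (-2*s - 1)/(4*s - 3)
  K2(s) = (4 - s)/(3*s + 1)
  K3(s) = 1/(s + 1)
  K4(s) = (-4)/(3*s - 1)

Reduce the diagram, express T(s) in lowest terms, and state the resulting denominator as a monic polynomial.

First reduce the diagram to T(s).

1. reduce the feedback loop with forward K3 and return K4 = (3*s - 1)/(3*s^2 + 2*s - 5)
2. series reduction of K1, K2, [K3/(1+K3*K4)] = (6*s^3 - 23*s^2 - 5*s + 4)/(36*s^4 + 9*s^3 - 79*s^2 + 19*s + 15)
That last expression is T(s), already simplified. Scaling its denominator by 1/36 (the reciprocal of the leading coefficient) yields the monic denominator.

Answer: s^4 + s^3/4 - 79*s^2/36 + 19*s/36 + 5/12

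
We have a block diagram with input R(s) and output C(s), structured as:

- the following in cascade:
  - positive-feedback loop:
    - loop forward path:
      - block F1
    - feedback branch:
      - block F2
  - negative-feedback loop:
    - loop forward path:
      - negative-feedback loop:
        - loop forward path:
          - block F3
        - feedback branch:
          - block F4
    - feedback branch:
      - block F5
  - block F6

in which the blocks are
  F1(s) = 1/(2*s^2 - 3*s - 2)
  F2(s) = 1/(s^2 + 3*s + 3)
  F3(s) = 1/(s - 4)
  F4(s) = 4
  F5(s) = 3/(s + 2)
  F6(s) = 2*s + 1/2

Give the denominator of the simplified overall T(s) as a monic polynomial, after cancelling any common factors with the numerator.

First reduce the diagram to T(s).

(1) reduce the feedback loop with forward F1 and return F2: (s^2 + 3*s + 3)/(2*s^4 + 3*s^3 - 5*s^2 - 15*s - 7)
(2) collapse the loop (F3 forward, F4 return): 1/s
(3) collapse the loop ([F3/(1+F3*F4)] forward, F5 return): (s + 2)/(s^2 + 2*s + 3)
(4) reduce the series chain [F1/(1-F1*F2)], [[F3/(1+F3*F4)]/(1+[F3/(1+F3*F4)]*F5)], F6: (4*s^4 + 21*s^3 + 41*s^2 + 33*s + 6)/(4*s^6 + 14*s^5 + 14*s^4 - 32*s^3 - 104*s^2 - 118*s - 42)
No further cancellation is possible in the step-4 result, so that is T(s). Its denominator becomes monic after dividing by the leading coefficient 4.

Answer: s^6 + 7*s^5/2 + 7*s^4/2 - 8*s^3 - 26*s^2 - 59*s/2 - 21/2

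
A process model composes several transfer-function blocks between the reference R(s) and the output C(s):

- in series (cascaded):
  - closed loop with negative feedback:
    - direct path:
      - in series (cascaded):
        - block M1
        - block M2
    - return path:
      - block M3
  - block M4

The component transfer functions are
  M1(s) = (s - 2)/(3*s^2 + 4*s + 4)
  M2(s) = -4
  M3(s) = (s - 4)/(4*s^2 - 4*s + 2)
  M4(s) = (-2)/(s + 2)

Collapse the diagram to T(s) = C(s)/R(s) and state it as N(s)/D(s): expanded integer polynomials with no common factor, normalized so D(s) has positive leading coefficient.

First reduce the diagram to T(s).

1. reduce the series chain M1, M2 gives (8 - 4*s)/(3*s^2 + 4*s + 4)
2. apply the feedback formula to (M1*M2), M3 gives (-8*s^3 + 24*s^2 - 20*s + 8)/(6*s^4 + 2*s^3 + s^2 + 8*s - 12)
3. reduce the series chain [(M1*M2)/(1+(M1*M2)*M3)], M4, giving the overall T(s)

Answer: (16*s^3 - 48*s^2 + 40*s - 16)/(6*s^5 + 14*s^4 + 5*s^3 + 10*s^2 + 4*s - 24)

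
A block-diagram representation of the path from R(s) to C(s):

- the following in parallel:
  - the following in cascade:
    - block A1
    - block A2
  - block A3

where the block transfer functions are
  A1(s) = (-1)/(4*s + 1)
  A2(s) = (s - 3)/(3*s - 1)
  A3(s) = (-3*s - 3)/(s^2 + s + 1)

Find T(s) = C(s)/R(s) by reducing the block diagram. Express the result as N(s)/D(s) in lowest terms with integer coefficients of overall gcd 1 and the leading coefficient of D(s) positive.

Step 1. reduce the series chain A1, A2; result (3 - s)/(12*s^2 - s - 1)
Step 2. combine (A1*A2), A3 in parallel, giving the overall T(s)

Therefore the answer is (-37*s^3 - 31*s^2 + 8*s + 6)/(12*s^4 + 11*s^3 + 10*s^2 - 2*s - 1).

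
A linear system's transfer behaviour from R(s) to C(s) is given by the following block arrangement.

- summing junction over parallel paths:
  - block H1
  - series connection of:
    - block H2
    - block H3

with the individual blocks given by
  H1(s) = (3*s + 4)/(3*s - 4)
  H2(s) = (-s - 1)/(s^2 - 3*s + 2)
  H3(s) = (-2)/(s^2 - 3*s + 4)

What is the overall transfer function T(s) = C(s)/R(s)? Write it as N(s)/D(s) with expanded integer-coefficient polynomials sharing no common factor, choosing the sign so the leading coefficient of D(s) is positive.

Answer: (3*s^5 - 14*s^4 + 21*s^3 + 12*s^2 - 50*s + 24)/(3*s^5 - 22*s^4 + 69*s^3 - 114*s^2 + 96*s - 32)

Working:
Step 1: multiply H2, H3 (series) gives (2*s + 2)/(s^4 - 6*s^3 + 15*s^2 - 18*s + 8)
Step 2: reduce the parallel group H1, (H2*H3), giving the overall T(s)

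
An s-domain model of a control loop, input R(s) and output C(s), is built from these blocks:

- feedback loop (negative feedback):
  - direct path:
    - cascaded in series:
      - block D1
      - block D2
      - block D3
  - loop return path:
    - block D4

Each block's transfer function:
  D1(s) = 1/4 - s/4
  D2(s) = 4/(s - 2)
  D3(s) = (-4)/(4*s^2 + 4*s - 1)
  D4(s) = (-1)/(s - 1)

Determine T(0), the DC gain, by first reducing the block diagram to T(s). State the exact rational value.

1. series reduction of D1, D2, D3: (4*s - 4)/(4*s^3 - 4*s^2 - 9*s + 2)
2. close the feedback loop around (D1*D2*D3), D4: (4*s - 4)/(4*s^3 - 4*s^2 - 9*s - 2)
Step 2 gives the overall T(s). Then T(0) = -4/(-2) = 2.

Therefore the answer is 2.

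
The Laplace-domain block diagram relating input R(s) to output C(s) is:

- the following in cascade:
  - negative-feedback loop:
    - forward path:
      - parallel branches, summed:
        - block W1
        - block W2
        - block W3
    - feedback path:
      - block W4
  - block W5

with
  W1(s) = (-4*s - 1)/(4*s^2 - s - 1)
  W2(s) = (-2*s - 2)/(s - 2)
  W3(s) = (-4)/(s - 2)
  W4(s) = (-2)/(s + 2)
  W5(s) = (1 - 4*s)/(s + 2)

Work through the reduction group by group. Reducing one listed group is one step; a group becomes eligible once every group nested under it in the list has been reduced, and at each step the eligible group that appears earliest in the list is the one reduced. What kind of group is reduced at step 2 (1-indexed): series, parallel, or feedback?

Answer: feedback

Working:
1. parallel reduction of W1, W2, W3
2. feedback reduction of (W1+W2+W3), W4
3. series reduction of [(W1+W2+W3)/(1+(W1+W2+W3)*W4)], W5
Step 2 collapses a feedback group.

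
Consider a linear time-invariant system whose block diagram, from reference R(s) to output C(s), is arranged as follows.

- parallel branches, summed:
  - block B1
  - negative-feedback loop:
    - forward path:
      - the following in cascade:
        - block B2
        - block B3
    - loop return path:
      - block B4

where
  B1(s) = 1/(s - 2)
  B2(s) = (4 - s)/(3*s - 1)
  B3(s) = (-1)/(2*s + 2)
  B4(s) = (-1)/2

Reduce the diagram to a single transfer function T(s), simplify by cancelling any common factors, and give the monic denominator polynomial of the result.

(1) multiply B2, B3 (series) = (s - 4)/(6*s^2 + 4*s - 2)
(2) close the feedback loop around (B2*B3), B4 = (2*s - 8)/(12*s^2 + 7*s)
(3) combine B1, [(B2*B3)/(1+(B2*B3)*B4)] in parallel = (14*s^2 - 5*s + 16)/(12*s^3 - 17*s^2 - 14*s)
That last expression is T(s), already simplified. Scaling its denominator by 1/12 (the reciprocal of the leading coefficient) yields the monic denominator.

Answer: s^3 - 17*s^2/12 - 7*s/6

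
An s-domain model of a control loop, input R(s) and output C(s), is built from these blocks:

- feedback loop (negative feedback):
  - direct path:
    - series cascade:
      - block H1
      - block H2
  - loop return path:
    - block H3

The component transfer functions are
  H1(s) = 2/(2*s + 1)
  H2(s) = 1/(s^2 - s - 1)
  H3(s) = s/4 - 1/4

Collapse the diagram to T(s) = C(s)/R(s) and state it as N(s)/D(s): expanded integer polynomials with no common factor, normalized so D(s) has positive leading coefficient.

[1] cascade H1, H2 = 2/(2*s^3 - s^2 - 3*s - 1)
[2] close the feedback loop around (H1*H2), H3: this yields T(s), and no further normalization is needed

Final answer: 4/(4*s^3 - 2*s^2 - 5*s - 3)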